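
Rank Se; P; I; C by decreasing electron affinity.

I, Se, C, P

C is in period 2, group 14; P is in period 3, group 15; Se is in period 4, group 16; I is in period 5, group 17.
Atoms with high Z_eff and room in the valence shell (especially the halogens) have the most exothermic electron affinities.
These sit on a diagonal, where the across-period and down-group effects partly cancel.
C > P: period and group pull opposite ways; the down-group shift dominates (122 vs 72 kJ/mol).
Se > C: the two effects oppose for this pair; the across-period effect wins (195 vs 122 kJ/mol).
I > Se: the two effects oppose for this pair; the across-period effect wins (295 vs 195 kJ/mol).
For reference (kJ/mol): C 122, P 72, Se 195, I 295.
So from highest to lowest: I > Se > C > P.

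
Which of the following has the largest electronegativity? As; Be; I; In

Be is in period 2, group 2; As is in period 4, group 15; In is in period 5, group 13; I is in period 5, group 17.
EN rises left→right (higher Z_eff, smaller atoms) and falls top→bottom (larger, more shielded atoms).
Neither a single period nor a single group — weigh both effects.
In > Be: period and group pull opposite ways; the across-period shift dominates (1.78 vs 1.57).
As > In: both effects reinforce here, so As is clearly the higher of the two.
I > As: period and group pull opposite ways; the across-period shift dominates (2.66 vs 2.18).
Tabulated electronegativity (Pauling): Be 1.57, As 2.18, In 1.78, I 2.66.
The largest electronegativity among these belongs to I.

I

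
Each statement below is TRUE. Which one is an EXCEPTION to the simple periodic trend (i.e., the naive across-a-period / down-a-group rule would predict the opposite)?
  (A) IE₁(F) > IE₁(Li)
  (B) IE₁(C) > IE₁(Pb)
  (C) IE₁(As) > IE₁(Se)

(C)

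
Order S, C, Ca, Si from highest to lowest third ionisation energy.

Consider each +2 ion: S²⁺ still has 4 valence electrons; C²⁺ still has 2 valence electrons; Ca²⁺ is the bare [Ar] core; Si²⁺ still has 2 valence electrons.
Breaking into a closed-shell core is much more expensive than removing a leftover valence electron — Ca has the largest IE_3 here.
Valence configurations: S²⁺ [Ne]3s²3p², C²⁺ [He]2s², Si²⁺ [Ne]3s².
The numbers (kJ/mol): S 3357, C 4620, Ca 4912, Si 3232.
Hence IE_3: Si < S < C < Ca.

Ca, C, S, Si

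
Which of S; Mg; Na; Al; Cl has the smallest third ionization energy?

Al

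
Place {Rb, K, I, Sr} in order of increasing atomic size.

Moving right in a period, electrons are added to the same shell under a stronger nuclear pull, so atoms get smaller; moving down, a new shell is opened and atoms get larger.
Here both period and group differ, so the two effects have to be weighed against each other.
Sr > I: both are in period 5; the period trend gives Sr the larger value.
K > Sr: period and group pull opposite ways; the across-period shift dominates (196 vs 185 pm).
Rb > K: they share group 1; the group trend gives Rb the larger value.
Tabulated atomic radius (pm): K 196, Rb 210, Sr 185, I 133.
So from smallest to largest: I < Sr < K < Rb.

I < Sr < K < Rb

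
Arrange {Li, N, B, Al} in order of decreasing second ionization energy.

Li > N > B > Al

Consider each +1 ion: Li⁺ is the bare [He] core; N⁺ still has 4 valence electrons; B⁺ still has 2 valence electrons; Al⁺ still has 2 valence electrons.
Breaking into a closed-shell core is much more expensive than removing a leftover valence electron — Li has the largest IE_2 here.
Valence configurations: N⁺ [He]2s²2p², B⁺ [He]2s², Al⁺ [Ne]3s².
Approximate IE_2 values (kJ/mol): Li 7298, N 2856, B 2427, Al 1817.
Hence IE_2: Al < B < N < Li.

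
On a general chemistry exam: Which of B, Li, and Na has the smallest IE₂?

Consider each +1 ion: B⁺ still has 2 valence electrons; Li⁺ is the bare [He] core; Na⁺ is the bare [Ne] core.
Pulling an electron out of a noble-gas core costs far more than removing a remaining valence electron, so Na and Li sit at the high end of IE_2.
Approximate IE_2 values (kJ/mol): B 2427, Li 7298, Na 4562.
Overall IE_2 order: B < Na < Li.

B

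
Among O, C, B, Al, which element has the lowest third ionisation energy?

After 2 electrons have been removed, what remains? O²⁺ still has 4 valence electrons; C²⁺ still has 2 valence electrons; B²⁺ still has 1 valence electron; Al²⁺ still has 1 valence electron.
All are still removing valence electrons, so compare the +2 ions as you would atoms: IE_3 generally rises across a period (higher Z_eff) and falls down a group (larger shell), subject to the usual subshell exceptions.
Valence configurations: O²⁺ [He]2s²2p², C²⁺ [He]2s², B²⁺ [He]2s¹, Al²⁺ [Ne]3s¹.
Approximate IE_3 values (kJ/mol): O 5300, C 4620, B 3660, Al 2745.
Putting it together, IE_3: Al < B < C < O.

Al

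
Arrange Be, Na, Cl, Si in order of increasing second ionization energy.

Si < Be < Cl < Na

IE_2 is the cost of taking one more electron from the +1 cation: Be⁺ still has 1 valence electron; Na⁺ is the bare [Ne] core; Cl⁺ still has 6 valence electrons; Si⁺ still has 3 valence electrons.
Pulling an electron out of a noble-gas core costs far more than removing a remaining valence electron, so Na sits at the high end of IE_2.
Valence configurations: Be⁺ [He]2s¹, Cl⁺ [Ne]3s²3p⁴, Si⁺ [Ne]3s²3p¹.
Tabulated IE_2 (kJ/mol): Be 1757, Na 4562, Cl 2298, Si 1577.
Putting it together, IE_2: Si < Be < Cl < Na.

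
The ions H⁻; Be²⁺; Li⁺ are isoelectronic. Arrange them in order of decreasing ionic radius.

All of these have 2 electrons, so size is governed by nuclear charge alone: the more protons, the stronger the pull on the same electron cloud, and the smaller the ion.
Nuclear charges: Be²⁺ (Z=4), Li⁺ (Z=3), H⁻ (Z=1).
Largest to smallest: H⁻ > Li⁺ > Be²⁺.

H⁻ > Li⁺ > Be²⁺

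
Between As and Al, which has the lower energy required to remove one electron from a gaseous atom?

Across a period the outer electron is held more tightly (higher IE₁); down a group it sits in a higher shell, more shielded, and comes off more easily.
These span different periods and groups, so the two trends combine.
As > Al: the two effects oppose for this pair; the across-period effect wins (947 vs 578 kJ/mol).
Tabulated first ionization energy (kJ/mol): Al 578, As 947.
So Al has the lower energy required to remove one electron from a gaseous atom (Al < As).

Al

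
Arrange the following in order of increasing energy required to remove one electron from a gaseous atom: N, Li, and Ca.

Li is in period 2, group 1; N is in period 2, group 15; Ca is in period 4, group 2.
Across a period the outer electron is held more tightly (higher IE₁); down a group it sits in a higher shell, more shielded, and comes off more easily.
These span different periods and groups, so the two trends combine.
Ca > Li: the two effects oppose for this pair; the across-period effect wins (590 vs 520 kJ/mol).
N > Ca: both effects reinforce here, so N is clearly the higher of the two.
For reference (kJ/mol): Li 520, N 1402, Ca 590.
So from lowest to highest: Li < Ca < N.

Li < Ca < N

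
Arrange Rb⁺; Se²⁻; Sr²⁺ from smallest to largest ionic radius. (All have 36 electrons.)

Sr²⁺ < Rb⁺ < Se²⁻

All of these have 36 electrons, so size is governed by nuclear charge alone: the more protons, the stronger the pull on the same electron cloud, and the smaller the ion.
Nuclear charges: Sr²⁺ (Z=38), Rb⁺ (Z=37), Se²⁻ (Z=34).
Smallest to largest: Sr²⁺ < Rb⁺ < Se²⁻.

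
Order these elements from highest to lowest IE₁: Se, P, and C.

C > P > Se

C is in period 2, group 14; P is in period 3, group 15; Se is in period 4, group 16.
IE₁ increases left→right with effective nuclear charge and decreases top→bottom as the valence shell moves farther out.
These sit on a diagonal, where the across-period and down-group effects partly cancel.
P > Se: period and group pull opposite ways; the down-group shift dominates (1012 vs 941 kJ/mol).
C > P: the two effects oppose for this pair; the down-group effect wins (1086 vs 1012 kJ/mol).
Tabulated first ionization energy (kJ/mol): C 1086, P 1012, Se 941.
So from highest to lowest: C > P > Se.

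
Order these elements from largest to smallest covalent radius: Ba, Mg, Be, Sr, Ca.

Ba > Sr > Ca > Mg > Be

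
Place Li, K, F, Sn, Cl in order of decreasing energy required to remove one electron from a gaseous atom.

Li is in period 2, group 1; F is in period 2, group 17; Cl is in period 3, group 17; K is in period 4, group 1; Sn is in period 5, group 14.
Across a period the outer electron is held more tightly (higher IE₁); down a group it sits in a higher shell, more shielded, and comes off more easily.
These span different periods and groups, so the two trends combine.
Li > K: Li sits above K in group 1, so the down-group effect alone puts Li higher.
Sn > Li: period and group pull opposite ways; the across-period shift dominates (709 vs 520 kJ/mol).
Cl > Sn: relative to Sn, both the across-period and down-group shifts push Cl's first ionization energy up.
F > Cl: F sits above Cl in group 17, so the down-group effect alone puts F higher.
Tabulated first ionization energy (kJ/mol): Li 520, F 1681, Cl 1251, K 419, Sn 709.
So from highest to lowest: F > Cl > Sn > Li > K.

F > Cl > Sn > Li > K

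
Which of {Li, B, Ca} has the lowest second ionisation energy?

Ca

Consider each +1 ion: Li⁺ is the bare [He] core; B⁺ still has 2 valence electrons; Ca⁺ still has 1 valence electron.
Core electrons are held far more tightly than valence electrons, so Li tops the IE_2 order.
Valence configurations: B⁺ [He]2s², Ca⁺ [Ar]4s¹.
Approximate IE_2 values (kJ/mol): Li 7298, B 2427, Ca 1145.
Overall IE_2 order: Ca < B < Li.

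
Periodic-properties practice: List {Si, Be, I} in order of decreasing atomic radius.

I > Si > Be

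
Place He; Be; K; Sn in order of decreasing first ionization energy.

He is in period 1, group 18; Be is in period 2, group 2; K is in period 4, group 1; Sn is in period 5, group 14.
Removing the outermost electron gets harder across a period and easier down a group.
Here both period and group differ, so the two effects have to be weighed against each other.
Sn > K: period and group pull opposite ways; the across-period shift dominates (709 vs 419 kJ/mol).
Be > Sn: period and group pull opposite ways; the down-group shift dominates (900 vs 709 kJ/mol).
He > Be: relative to Be, both the across-period and down-group shifts push He's first ionization energy up.
Tabulated first ionization energy (kJ/mol): He 2372, Be 900, K 419, Sn 709.
So from highest to lowest: He > Be > Sn > K.

He > Be > Sn > K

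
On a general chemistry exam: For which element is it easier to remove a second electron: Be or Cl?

Be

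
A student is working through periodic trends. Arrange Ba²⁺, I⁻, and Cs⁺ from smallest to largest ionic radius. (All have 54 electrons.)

All of these have 54 electrons, so size is governed by nuclear charge alone: the more protons, the stronger the pull on the same electron cloud, and the smaller the ion.
Nuclear charges: Ba²⁺ (Z=56), Cs⁺ (Z=55), I⁻ (Z=53).
Smallest to largest: Ba²⁺ < Cs⁺ < I⁻.

Ba²⁺, Cs⁺, I⁻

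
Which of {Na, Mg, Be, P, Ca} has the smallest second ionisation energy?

Ca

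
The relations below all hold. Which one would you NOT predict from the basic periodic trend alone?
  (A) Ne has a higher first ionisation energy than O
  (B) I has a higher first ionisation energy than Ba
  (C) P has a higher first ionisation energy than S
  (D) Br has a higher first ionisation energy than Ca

(C)

The general trend: first ionisation energy increases across a period and decreases down a group.
(A) Ne (period 2, group 18) vs O (period 2, group 16): the stated order agrees with the simple trend.
(B) I (period 5, group 17) vs Ba (period 6, group 2): the stated order agrees with the simple trend.
(C) P (period 3, group 15) vs S (period 3, group 16): the stated order contradicts the simple trend.
(D) Br (period 4, group 17) vs Ca (period 4, group 2): the stated order agrees with the simple trend.
The exception is (C): S (3p⁴) ionizes more easily than half-filled P (3p³) because the paired 3p electron in S is pushed out by e⁻–e⁻ repulsion.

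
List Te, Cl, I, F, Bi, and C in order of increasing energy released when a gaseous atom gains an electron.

Bi < C < Te < I < F < Cl

C is in period 2, group 14; F is in period 2, group 17; Cl is in period 3, group 17; Te is in period 5, group 16; I is in period 5, group 17; Bi is in period 6, group 15.
Electron affinity generally becomes more exothermic across a period toward the halogens and less exothermic down a group.
Neither a single period nor a single group — weigh both effects.
C > Bi: the two effects oppose for this pair; the down-group effect wins (122 vs 91 kJ/mol).
Te > C: period and group pull opposite ways; the across-period shift dominates (190 vs 122 kJ/mol).
I > Te: I lies to the right of Te in period 5, so the across-period effect alone puts I higher.
F > I: they share group 17; the group trend gives F the larger value.
Cl > F: this pair runs against the simple trend — see the exception note.
Note the exception: Cl has a higher electron affinity than F, contrary to the simple trend — F's small 2p subshell makes the incoming electron feel strong e⁻–e⁻ repulsion, so Cl actually releases more energy on gaining an electron.
Approximate values (kJ/mol): C 122, F 328, Cl 349, Te 190, I 295, Bi 91.
So from lowest to highest: Bi < C < Te < I < F < Cl.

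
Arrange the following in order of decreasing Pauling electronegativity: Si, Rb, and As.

Smaller atoms with higher effective nuclear charge are more electronegative.
These span different periods and groups, so the two trends combine.
Si > Rb: relative to Rb, both the across-period and down-group shifts push Si's electronegativity up.
As > Si: period and group pull opposite ways; the across-period shift dominates (2.18 vs 1.90).
For reference (Pauling): Si 1.90, As 2.18, Rb 0.82.
So from highest to lowest: As > Si > Rb.

As > Si > Rb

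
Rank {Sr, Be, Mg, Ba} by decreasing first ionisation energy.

Be is in period 2, group 2; Mg is in period 3, group 2; Sr is in period 5, group 2; Ba is in period 6, group 2.
IE₁ increases left→right with effective nuclear charge and decreases top→bottom as the valence shell moves farther out.
All are in group 2, so first ionization energy increases up the group.
So from highest to lowest: Be > Mg > Sr > Ba.

Be > Mg > Sr > Ba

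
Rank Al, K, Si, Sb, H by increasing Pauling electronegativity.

H is in period 1, group 1; Al is in period 3, group 13; Si is in period 3, group 14; K is in period 4, group 1; Sb is in period 5, group 15.
EN rises left→right (higher Z_eff, smaller atoms) and falls top→bottom (larger, more shielded atoms).
Here both period and group differ, so the two effects have to be weighed against each other.
Al > K: relative to K, both the across-period and down-group shifts push Al's electronegativity up.
Si > Al: Si lies to the right of Al in period 3, so the across-period effect alone puts Si higher.
Sb > Si: the two effects oppose for this pair; the across-period effect wins (2.05 vs 1.90).
H > Sb: period and group pull opposite ways; the down-group shift dominates (2.20 vs 2.05).
Approximate values (Pauling): H 2.20, Al 1.61, Si 1.90, K 0.82, Sb 2.05.
So from lowest to highest: K < Al < Si < Sb < H.

K < Al < Si < Sb < H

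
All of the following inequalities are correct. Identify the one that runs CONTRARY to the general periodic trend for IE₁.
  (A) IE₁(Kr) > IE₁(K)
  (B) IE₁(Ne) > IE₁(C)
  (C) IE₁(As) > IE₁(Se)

(C)

The general trend: IE₁ increases across a period and decreases down a group.
(A) Kr (period 4, group 18) vs K (period 4, group 1): the stated order agrees with the simple trend.
(B) Ne (period 2, group 18) vs C (period 2, group 14): the stated order agrees with the simple trend.
(C) As (period 4, group 15) vs Se (period 4, group 16): the stated order contradicts the simple trend.
The exception is (C): Se (4p⁴) ionizes more easily than half-filled As (4p³).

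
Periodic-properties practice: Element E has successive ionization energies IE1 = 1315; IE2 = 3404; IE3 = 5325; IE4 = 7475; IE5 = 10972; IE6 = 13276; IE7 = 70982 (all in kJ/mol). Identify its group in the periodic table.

Look for the largest jump between consecutive ionization energies: IE7/IE6 ≈ 5.3, far larger than any earlier ratio.
That jump marks the point where a core electron is being removed. So the atom has 6 valence electrons.
A main-group element with 6 valence electrons is in group 16.

Group 16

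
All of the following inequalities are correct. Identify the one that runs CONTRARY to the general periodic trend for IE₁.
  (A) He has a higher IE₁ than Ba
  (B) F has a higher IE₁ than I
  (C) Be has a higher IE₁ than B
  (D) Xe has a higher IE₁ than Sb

(C)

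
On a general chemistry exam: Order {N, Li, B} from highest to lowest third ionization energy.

Li, N, B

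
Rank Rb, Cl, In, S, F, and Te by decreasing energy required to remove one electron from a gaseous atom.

F, Cl, S, Te, In, Rb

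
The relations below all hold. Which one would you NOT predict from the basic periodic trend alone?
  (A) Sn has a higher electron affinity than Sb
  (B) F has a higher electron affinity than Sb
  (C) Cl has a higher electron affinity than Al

(A)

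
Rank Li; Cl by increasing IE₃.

Cl, Li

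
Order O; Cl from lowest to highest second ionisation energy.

Consider each +1 ion: O⁺ still has 5 valence electrons; Cl⁺ still has 6 valence electrons.
All are still removing valence electrons, so compare the +1 ions as you would atoms: IE_2 generally rises across a period (higher Z_eff) and falls down a group (larger shell), subject to the usual subshell exceptions.
Valence configurations: O⁺ [He]2s²2p³, Cl⁺ [Ne]3s²3p⁴.
The numbers (kJ/mol): O 3388, Cl 2298.
Putting it together, IE_2: Cl < O.

Cl < O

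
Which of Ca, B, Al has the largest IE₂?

Consider each +1 ion: Ca⁺ still has 1 valence electron; B⁺ still has 2 valence electrons; Al⁺ still has 2 valence electrons.
All are still removing valence electrons, so compare the +1 ions as you would atoms: IE_2 generally rises across a period (higher Z_eff) and falls down a group (larger shell), subject to the usual subshell exceptions.
Valence configurations: Ca⁺ [Ar]4s¹, B⁺ [He]2s², Al⁺ [Ne]3s².
Approximate IE_2 values (kJ/mol): Ca 1145, B 2427, Al 1817.
So the second ionization energies run Ca < Al < B.

B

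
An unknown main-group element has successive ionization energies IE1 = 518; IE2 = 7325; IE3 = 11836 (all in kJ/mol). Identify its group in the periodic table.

Group 1

Look for the largest jump between consecutive ionization energies: IE2/IE1 ≈ 14.1, far larger than any earlier ratio.
That jump marks the point where a core electron is being removed. So the atom has 1 valence electron.
A main-group element with 1 valence electron is in group 1.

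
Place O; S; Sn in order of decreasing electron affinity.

Electron affinity generally becomes more exothermic across a period toward the halogens and less exothermic down a group.
These span different periods and groups, so the two trends combine.
O > Sn: both effects reinforce here, so O is clearly the higher of the two.
S > O: this pair runs against the simple trend — see the exception note.
Note the exception: S has a higher electron affinity than O, contrary to the simple trend — the compact 2p subshell of O repels the added electron more than S's larger 3p does.
Tabulated electron affinity (kJ/mol): O 141, S 200, Sn 107.
So from highest to lowest: S > O > Sn.

S > O > Sn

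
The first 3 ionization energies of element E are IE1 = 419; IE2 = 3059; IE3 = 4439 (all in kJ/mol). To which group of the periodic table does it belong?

Group 1

Look for the largest jump between consecutive ionization energies: IE2/IE1 ≈ 7.3, far larger than any earlier ratio.
That jump marks the point where a core electron is being removed. So the atom has 1 valence electron.
A main-group element with 1 valence electron is in group 1.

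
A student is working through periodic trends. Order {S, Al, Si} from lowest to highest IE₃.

The third ionization energy removes an electron from the +2 ion. For each element: S²⁺ still has 4 valence electrons; Al²⁺ still has 1 valence electron; Si²⁺ still has 2 valence electrons.
All are still removing valence electrons, so compare the +2 ions as you would atoms: IE_3 generally rises across a period (higher Z_eff) and falls down a group (larger shell), subject to the usual subshell exceptions.
Valence configurations: S²⁺ [Ne]3s²3p², Al²⁺ [Ne]3s¹, Si²⁺ [Ne]3s².
Approximate IE_3 values (kJ/mol): S 3357, Al 2745, Si 3232.
Overall IE_3 order: Al < Si < S.

Al < Si < S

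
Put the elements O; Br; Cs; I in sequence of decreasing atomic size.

O is in period 2, group 16; Br is in period 4, group 17; I is in period 5, group 17; Cs is in period 6, group 1.
Radius decreases left→right (rising Z_eff, same n) and increases top→bottom (higher n).
Here both period and group differ, so the two effects have to be weighed against each other.
Br > O: period and group pull opposite ways; the down-group shift dominates (114 vs 63 pm).
I > Br: they share group 17; the group trend gives I the larger value.
Cs > I: both effects reinforce here, so Cs is clearly the larger of the two.
For reference (pm): O 63, Br 114, I 133, Cs 232.
So from largest to smallest: Cs > I > Br > O.

Cs > I > Br > O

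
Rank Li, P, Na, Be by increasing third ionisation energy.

P < Na < Li < Be

IE_3 is the cost of taking one more electron from the +2 cation: Li²⁺ is already 1 electron into the core; P²⁺ still has 3 valence electrons; Na²⁺ is already 1 electron into the core; Be²⁺ is the bare [He] core.
Pulling an electron out of a noble-gas core costs far more than removing a remaining valence electron, so Na, Li and Be sit at the high end of IE_3.
Approximate IE_3 values (kJ/mol): Li 11815, P 2914, Na 6910, Be 14849.
So the third ionization energies run P < Na < Li < Be.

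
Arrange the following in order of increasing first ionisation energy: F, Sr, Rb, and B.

Rb, Sr, B, F

B is in period 2, group 13; F is in period 2, group 17; Rb is in period 5, group 1; Sr is in period 5, group 2.
Across a period the outer electron is held more tightly (higher IE₁); down a group it sits in a higher shell, more shielded, and comes off more easily.
Neither a single period nor a single group — weigh both effects.
Sr > Rb: both are in period 5; the period trend gives Sr the larger value.
B > Sr: both effects reinforce here, so B is clearly the higher of the two.
F > B: both are in period 2; the period trend gives F the larger value.
Tabulated first ionization energy (kJ/mol): B 801, F 1681, Rb 403, Sr 550.
So from lowest to highest: Rb < Sr < B < F.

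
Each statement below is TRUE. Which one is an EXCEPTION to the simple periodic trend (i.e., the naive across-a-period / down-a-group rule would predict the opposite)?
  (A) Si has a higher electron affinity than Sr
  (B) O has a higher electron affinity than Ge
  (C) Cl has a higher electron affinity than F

The general trend: electron affinity increases across a period and decreases down a group.
(A) Si (period 3, group 14) vs Sr (period 5, group 2): the stated order agrees with the simple trend.
(B) O (period 2, group 16) vs Ge (period 4, group 14): the stated order agrees with the simple trend.
(C) Cl (period 3, group 17) vs F (period 2, group 17): the stated order contradicts the simple trend.
The exception is (C): F's small 2p subshell makes the incoming electron feel strong e⁻–e⁻ repulsion, so Cl actually releases more energy on gaining an electron.

(C)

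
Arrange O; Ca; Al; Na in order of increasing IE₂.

Ca < Al < O < Na

IE_2 is the cost of taking one more electron from the +1 cation: O⁺ still has 5 valence electrons; Ca⁺ still has 1 valence electron; Al⁺ still has 2 valence electrons; Na⁺ is the bare [Ne] core.
Core electrons are held far more tightly than valence electrons, so Na tops the IE_2 order.
Valence configurations: O⁺ [He]2s²2p³, Ca⁺ [Ar]4s¹, Al⁺ [Ne]3s².
Approximate IE_2 values (kJ/mol): O 3388, Ca 1145, Al 1817, Na 4562.
Overall IE_2 order: Ca < Al < O < Na.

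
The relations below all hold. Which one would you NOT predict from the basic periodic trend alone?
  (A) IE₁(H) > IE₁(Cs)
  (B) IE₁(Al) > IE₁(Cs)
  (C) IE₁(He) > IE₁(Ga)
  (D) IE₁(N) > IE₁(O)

The general trend: IE₁ increases across a period and decreases down a group.
(A) H (period 1, group 1) vs Cs (period 6, group 1): the stated order agrees with the simple trend.
(B) Al (period 3, group 13) vs Cs (period 6, group 1): the stated order agrees with the simple trend.
(C) He (period 1, group 18) vs Ga (period 4, group 13): the stated order agrees with the simple trend.
(D) N (period 2, group 15) vs O (period 2, group 16): the stated order contradicts the simple trend.
The exception is (D): pairing an electron in O's 2p⁴ costs repulsion energy, so O ionizes more easily than half-filled N (2p³).

(D)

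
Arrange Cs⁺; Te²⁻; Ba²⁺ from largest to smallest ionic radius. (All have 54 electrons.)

All of these have 54 electrons, so size is governed by nuclear charge alone: the more protons, the stronger the pull on the same electron cloud, and the smaller the ion.
Nuclear charges: Ba²⁺ (Z=56), Cs⁺ (Z=55), Te²⁻ (Z=52).
Largest to smallest: Te²⁻ > Cs⁺ > Ba²⁺.

Te²⁻ > Cs⁺ > Ba²⁺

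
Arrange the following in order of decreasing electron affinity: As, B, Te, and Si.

Te > Si > As > B

B is in period 2, group 13; Si is in period 3, group 14; As is in period 4, group 15; Te is in period 5, group 16.
EA tends to increase across a period and decrease down a group, though the pattern is less regular than for IE or radius.
These sit on a diagonal, where the across-period and down-group effects partly cancel.
As > B: period and group pull opposite ways; the across-period shift dominates (78 vs 27 kJ/mol).
Si > As: period and group pull opposite ways; the down-group shift dominates (134 vs 78 kJ/mol).
Te > Si: the two effects oppose for this pair; the across-period effect wins (190 vs 134 kJ/mol).
Tabulated electron affinity (kJ/mol): B 27, Si 134, As 78, Te 190.
So from highest to lowest: Te > Si > As > B.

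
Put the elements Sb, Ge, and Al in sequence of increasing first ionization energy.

Al is in period 3, group 13; Ge is in period 4, group 14; Sb is in period 5, group 15.
First ionization energy rises across a period (greater Z_eff holds electrons more tightly) and falls down a group (valence electrons are farther from the nucleus).
A diagonal step moves right (one effect) and down (the opposite effect) at once.
Ge > Al: the two effects oppose for this pair; the across-period effect wins (762 vs 578 kJ/mol).
Sb > Ge: the two effects oppose for this pair; the across-period effect wins (831 vs 762 kJ/mol).
For reference (kJ/mol): Al 578, Ge 762, Sb 831.
So from lowest to highest: Al < Ge < Sb.

Al, Ge, Sb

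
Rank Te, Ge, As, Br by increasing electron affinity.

As < Ge < Te < Br

Ge is in period 4, group 14; As is in period 4, group 15; Br is in period 4, group 17; Te is in period 5, group 16.
Atoms with high Z_eff and room in the valence shell (especially the halogens) have the most exothermic electron affinities.
Here both period and group differ, so the two effects have to be weighed against each other.
Ge > As: this pair runs against the simple trend — see the exception note.
Te > Ge: period and group pull opposite ways; the across-period shift dominates (190 vs 119 kJ/mol).
Br > Te: relative to Te, both the across-period and down-group shifts push Br's electron affinity up.
Note the exception: Ge has a higher electron affinity than As, contrary to the simple trend — adding an electron to As's half-filled 4p³ is unfavourable, so Ge (4p²) has the more exothermic EA.
Tabulated electron affinity (kJ/mol): Ge 119, As 78, Br 325, Te 190.
So from lowest to highest: As < Ge < Te < Br.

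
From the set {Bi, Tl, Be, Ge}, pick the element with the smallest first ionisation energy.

Tl

First ionization energy rises across a period (greater Z_eff holds electrons more tightly) and falls down a group (valence electrons are farther from the nucleus).
These span different periods and groups, so the two trends combine.
Bi > Tl: both are in period 6; the period trend gives Bi the larger value.
Ge > Bi: the two effects oppose for this pair; the down-group effect wins (762 vs 703 kJ/mol).
Be > Ge: period and group pull opposite ways; the down-group shift dominates (900 vs 762 kJ/mol).
Approximate values (kJ/mol): Be 900, Ge 762, Tl 589, Bi 703.
The smallest first ionisation energy among these belongs to Tl.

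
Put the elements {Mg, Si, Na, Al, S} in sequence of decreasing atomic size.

Na > Mg > Al > Si > S

Na is in period 3, group 1; Mg is in period 3, group 2; Al is in period 3, group 13; Si is in period 3, group 14; S is in period 3, group 16.
Across a period the added protons contract the valence shell; down a group each new principal shell makes the atom larger.
All lie in period 3, so atomic radius increases right to left.
So from largest to smallest: Na > Mg > Al > Si > S.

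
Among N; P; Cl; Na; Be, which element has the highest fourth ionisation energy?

Be

The fourth ionization energy removes an electron from the +3 ion. For each element: N³⁺ still has 2 valence electrons; P³⁺ still has 2 valence electrons; Cl³⁺ still has 4 valence electrons; Na³⁺ is already 2 electrons into the core; Be³⁺ is already 1 electron into the core.
Core electrons are held far more tightly than valence electrons, so Na and Be top the IE_4 order.
Valence configurations: N³⁺ [He]2s², P³⁺ [Ne]3s², Cl³⁺ [Ne]3s²3p².
Approximate IE_4 values (kJ/mol): N 7475, P 4964, Cl 5159, Na 9543, Be 21007.
So the fourth ionization energies run P < Cl < N < Na < Be.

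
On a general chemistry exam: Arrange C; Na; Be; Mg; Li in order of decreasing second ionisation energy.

Li > Na > C > Be > Mg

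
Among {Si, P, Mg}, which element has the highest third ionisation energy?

IE_3 is the cost of taking one more electron from the +2 cation: Si²⁺ still has 2 valence electrons; P²⁺ still has 3 valence electrons; Mg²⁺ is the bare [Ne] core.
Pulling an electron out of a noble-gas core costs far more than removing a remaining valence electron, so Mg sits at the high end of IE_3.
Valence configurations: Si²⁺ [Ne]3s², P²⁺ [Ne]3s²3p¹.
P²⁺ loses a lone 3p electron whereas Si²⁺ must break into a filled 3s² pair, so IE_3(Si) > IE_3(P) even though P has the higher nuclear charge.
The numbers (kJ/mol): Si 3232, P 2914, Mg 7733.
So the third ionization energies run P < Si < Mg.

Mg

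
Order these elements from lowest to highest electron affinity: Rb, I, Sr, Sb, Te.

Sr, Rb, Sb, Te, I

EA tends to increase across a period and decrease down a group, though the pattern is less regular than for IE or radius.
All lie in period 5; the across-period trend (electron affinity increases left to right) applies, with the exception below.
Note the exception: Rb has a higher electron affinity than Sr, contrary to the simple trend — adding an electron to Sr (ns²) has to open a new, higher-energy np subshell, which is unfavourable.
For reference (kJ/mol): Rb 47, Sr 5, Sb 103, Te 190, I 295.
So from lowest to highest: Sr < Rb < Sb < Te < I.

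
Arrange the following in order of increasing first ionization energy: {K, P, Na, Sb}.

K < Na < Sb < P

Na is in period 3, group 1; P is in period 3, group 15; K is in period 4, group 1; Sb is in period 5, group 15.
First ionization energy rises across a period (greater Z_eff holds electrons more tightly) and falls down a group (valence electrons are farther from the nucleus).
These span different periods and groups, so the two trends combine.
Na > K: Na sits above K in group 1, so the down-group effect alone puts Na higher.
Sb > Na: period and group pull opposite ways; the across-period shift dominates (831 vs 496 kJ/mol).
P > Sb: they share group 15; the group trend gives P the larger value.
Approximate values (kJ/mol): Na 496, P 1012, K 419, Sb 831.
So from lowest to highest: K < Na < Sb < P.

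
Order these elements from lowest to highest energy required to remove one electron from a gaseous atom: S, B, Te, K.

K < B < Te < S

B is in period 2, group 13; S is in period 3, group 16; K is in period 4, group 1; Te is in period 5, group 16.
Across a period the outer electron is held more tightly (higher IE₁); down a group it sits in a higher shell, more shielded, and comes off more easily.
These span different periods and groups, so the two trends combine.
B > K: relative to K, both the across-period and down-group shifts push B's first ionization energy up.
Te > B: period and group pull opposite ways; the across-period shift dominates (869 vs 801 kJ/mol).
S > Te: S sits above Te in group 16, so the down-group effect alone puts S higher.
Tabulated first ionization energy (kJ/mol): B 801, S 1000, K 419, Te 869.
So from lowest to highest: K < B < Te < S.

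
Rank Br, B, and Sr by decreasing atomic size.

B is in period 2, group 13; Br is in period 4, group 17; Sr is in period 5, group 2.
Radius decreases left→right (rising Z_eff, same n) and increases top→bottom (higher n).
These span different periods and groups, so the two trends combine.
Br > B: period and group pull opposite ways; the down-group shift dominates (114 vs 85 pm).
Sr > Br: both effects reinforce here, so Sr is clearly the larger of the two.
Tabulated atomic radius (pm): B 85, Br 114, Sr 185.
So from largest to smallest: Sr > Br > B.

Sr > Br > B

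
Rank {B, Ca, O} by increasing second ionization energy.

After 1 electron has been removed, what remains? B⁺ still has 2 valence electrons; Ca⁺ still has 1 valence electron; O⁺ still has 5 valence electrons.
All are still removing valence electrons, so compare the +1 ions as you would atoms: IE_2 generally rises across a period (higher Z_eff) and falls down a group (larger shell), subject to the usual subshell exceptions.
Valence configurations: B⁺ [He]2s², Ca⁺ [Ar]4s¹, O⁺ [He]2s²2p³.
Approximate IE_2 values (kJ/mol): B 2427, Ca 1145, O 3388.
Putting it together, IE_2: Ca < B < O.

Ca < B < O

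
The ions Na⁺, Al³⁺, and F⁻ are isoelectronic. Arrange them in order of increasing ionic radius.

All of these have 10 electrons, so size is governed by nuclear charge alone: the more protons, the stronger the pull on the same electron cloud, and the smaller the ion.
Nuclear charges: Al³⁺ (Z=13), Na⁺ (Z=11), F⁻ (Z=9).
Smallest to largest: Al³⁺ < Na⁺ < F⁻.

Al³⁺, Na⁺, F⁻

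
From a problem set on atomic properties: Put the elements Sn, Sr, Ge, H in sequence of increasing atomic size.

H is in period 1, group 1; Ge is in period 4, group 14; Sr is in period 5, group 2; Sn is in period 5, group 14.
Moving right in a period, electrons are added to the same shell under a stronger nuclear pull, so atoms get smaller; moving down, a new shell is opened and atoms get larger.
Here both period and group differ, so the two effects have to be weighed against each other.
Ge > H: period and group pull opposite ways; the down-group shift dominates (121 vs 32 pm).
Sn > Ge: Sn sits below Ge in group 14, so the down-group effect alone puts Sn larger.
Sr > Sn: both are in period 5; the period trend gives Sr the larger value.
Approximate values (pm): H 32, Ge 121, Sr 185, Sn 140.
So from smallest to largest: H < Ge < Sn < Sr.

H, Ge, Sn, Sr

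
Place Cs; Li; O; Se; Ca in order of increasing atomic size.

O, Se, Li, Ca, Cs

Li is in period 2, group 1; O is in period 2, group 16; Ca is in period 4, group 2; Se is in period 4, group 16; Cs is in period 6, group 1.
Moving right in a period, electrons are added to the same shell under a stronger nuclear pull, so atoms get smaller; moving down, a new shell is opened and atoms get larger.
These span different periods and groups, so the two trends combine.
Se > O: Se sits below O in group 16, so the down-group effect alone puts Se larger.
Li > Se: the two effects oppose for this pair; the across-period effect wins (133 vs 116 pm).
Ca > Li: period and group pull opposite ways; the down-group shift dominates (171 vs 133 pm).
Cs > Ca: both effects reinforce here, so Cs is clearly the larger of the two.
Tabulated atomic radius (pm): Li 133, O 63, Ca 171, Se 116, Cs 232.
So from smallest to largest: O < Se < Li < Ca < Cs.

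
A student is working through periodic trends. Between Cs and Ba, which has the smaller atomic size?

Across a period the added protons contract the valence shell; down a group each new principal shell makes the atom larger.
All lie in period 6, so atomic radius increases right to left.
So Ba has the smaller atomic size (Ba < Cs).

Ba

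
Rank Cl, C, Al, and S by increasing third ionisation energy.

Consider each +2 ion: Cl²⁺ still has 5 valence electrons; C²⁺ still has 2 valence electrons; Al²⁺ still has 1 valence electron; S²⁺ still has 4 valence electrons.
All are still removing valence electrons, so compare the +2 ions as you would atoms: IE_3 generally rises across a period (higher Z_eff) and falls down a group (larger shell), subject to the usual subshell exceptions.
Valence configurations: Cl²⁺ [Ne]3s²3p³, C²⁺ [He]2s², Al²⁺ [Ne]3s¹, S²⁺ [Ne]3s²3p².
The numbers (kJ/mol): Cl 3822, C 4620, Al 2745, S 3357.
Hence IE_3: Al < S < Cl < C.

Al < S < Cl < C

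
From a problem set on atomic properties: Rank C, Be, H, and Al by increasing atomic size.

H < C < Be < Al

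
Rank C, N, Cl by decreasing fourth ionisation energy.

N > C > Cl

IE_4 is the cost of taking one more electron from the +3 cation: C³⁺ still has 1 valence electron; N³⁺ still has 2 valence electrons; Cl³⁺ still has 4 valence electrons.
All are still removing valence electrons, so compare the +3 ions as you would atoms: IE_4 generally rises across a period (higher Z_eff) and falls down a group (larger shell), subject to the usual subshell exceptions.
Valence configurations: C³⁺ [He]2s¹, N³⁺ [He]2s², Cl³⁺ [Ne]3s²3p².
Tabulated IE_4 (kJ/mol): C 6223, N 7475, Cl 5159.
Hence IE_4: Cl < C < N.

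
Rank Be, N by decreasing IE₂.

N > Be

IE_2 is the cost of taking one more electron from the +1 cation: Be⁺ still has 1 valence electron; N⁺ still has 4 valence electrons.
All are still removing valence electrons, so compare the +1 ions as you would atoms: IE_2 generally rises across a period (higher Z_eff) and falls down a group (larger shell), subject to the usual subshell exceptions.
Valence configurations: Be⁺ [He]2s¹, N⁺ [He]2s²2p².
Approximate IE_2 values (kJ/mol): Be 1757, N 2856.
Hence IE_2: Be < N.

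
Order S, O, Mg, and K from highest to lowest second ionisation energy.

O > K > S > Mg

IE_2 is the cost of taking one more electron from the +1 cation: S⁺ still has 5 valence electrons; O⁺ still has 5 valence electrons; Mg⁺ still has 1 valence electron; K⁺ is the bare [Ar] core.
Usually core removal costs more than valence removal, but here the competition is close: a tightly held n=2 valence electron can cost more to remove than an n=3 core electron, so the actual values have to decide it.
Valence configurations: S⁺ [Ne]3s²3p³, O⁺ [He]2s²2p³, Mg⁺ [Ne]3s¹.
Tabulated IE_2 (kJ/mol): S 2252, O 3388, Mg 1451, K 3052.
So the second ionization energies run Mg < S < K < O.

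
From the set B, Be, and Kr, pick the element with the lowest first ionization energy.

B

Be is in period 2, group 2; B is in period 2, group 13; Kr is in period 4, group 18.
Across a period the outer electron is held more tightly (higher IE₁); down a group it sits in a higher shell, more shielded, and comes off more easily.
Neither a single period nor a single group — weigh both effects.
Be > B: this pair runs against the simple trend — see the exception note.
Kr > Be: the two effects oppose for this pair; the across-period effect wins (1351 vs 900 kJ/mol).
Note the exception: Be has a higher first ionization energy than B, contrary to the simple trend — removing B's lone 2p electron is easier than breaking Be's filled 2s².
Approximate values (kJ/mol): Be 900, B 801, Kr 1351.
The lowest first ionization energy among these belongs to B.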